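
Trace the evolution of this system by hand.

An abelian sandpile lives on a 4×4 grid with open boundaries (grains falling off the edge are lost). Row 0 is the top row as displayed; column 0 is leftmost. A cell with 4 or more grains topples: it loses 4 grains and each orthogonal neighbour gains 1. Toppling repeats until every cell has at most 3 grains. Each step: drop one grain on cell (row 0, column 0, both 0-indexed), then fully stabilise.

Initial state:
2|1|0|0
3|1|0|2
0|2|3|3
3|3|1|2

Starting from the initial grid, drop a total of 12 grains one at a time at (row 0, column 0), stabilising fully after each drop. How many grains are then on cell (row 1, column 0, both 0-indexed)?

0) 2|1|0|0
3|1|0|2
0|2|3|3
3|3|1|2
1) 3|1|0|0
3|1|0|2
0|2|3|3
3|3|1|2
2) 1|2|0|0
0|2|0|2
1|2|3|3
3|3|1|2
3) 2|2|0|0
0|2|0|2
1|2|3|3
3|3|1|2
4) 3|2|0|0
0|2|0|2
1|2|3|3
3|3|1|2
5) 0|3|0|0
1|2|0|2
1|2|3|3
3|3|1|2
6) 1|3|0|0
1|2|0|2
1|2|3|3
3|3|1|2
7) 2|3|0|0
1|2|0|2
1|2|3|3
3|3|1|2
8) 3|3|0|0
1|2|0|2
1|2|3|3
3|3|1|2
9) 1|0|1|0
2|3|0|2
1|2|3|3
3|3|1|2
10) 2|0|1|0
2|3|0|2
1|2|3|3
3|3|1|2
11) 3|0|1|0
2|3|0|2
1|2|3|3
3|3|1|2
12) 0|1|1|0
3|3|0|2
1|2|3|3
3|3|1|2

3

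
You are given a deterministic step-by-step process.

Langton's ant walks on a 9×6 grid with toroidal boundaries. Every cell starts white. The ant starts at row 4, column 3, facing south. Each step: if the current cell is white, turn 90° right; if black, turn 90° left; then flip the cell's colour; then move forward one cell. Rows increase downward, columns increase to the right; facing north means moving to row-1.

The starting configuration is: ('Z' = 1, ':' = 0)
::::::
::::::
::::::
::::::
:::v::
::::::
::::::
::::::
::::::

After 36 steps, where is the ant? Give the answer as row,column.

[0] ::::::
::::::
::::::
::::::
:::v::
::::::
::::::
::::::
::::::
[1] ::::::
::::::
::::::
::::::
::<Z::
::::::
::::::
::::::
::::::
[2] ::::::
::::::
::::::
::^:::
::ZZ::
::::::
::::::
::::::
::::::
[3] ::::::
::::::
::::::
::Z>::
::ZZ::
::::::
::::::
::::::
::::::
[4] ::::::
::::::
::::::
::ZZ::
::Zv::
::::::
::::::
::::::
::::::
[5] ::::::
::::::
::::::
::ZZ::
::Z:>:
::::::
::::::
::::::
::::::
[6] ::::::
::::::
::::::
::ZZ::
::Z:Z:
::::v:
::::::
::::::
::::::
[7] ::::::
::::::
::::::
::ZZ::
::Z:Z:
:::<Z:
::::::
::::::
::::::
[8] ::::::
::::::
::::::
::ZZ::
::Z^Z:
:::ZZ:
::::::
::::::
::::::
[9] ::::::
::::::
::::::
::ZZ::
::ZZ>:
:::ZZ:
::::::
::::::
::::::
[10] ::::::
::::::
::::::
::ZZ^:
::ZZ::
:::ZZ:
::::::
::::::
::::::
[11] ::::::
::::::
::::::
::ZZZ>
::ZZ::
:::ZZ:
::::::
::::::
::::::
[12] ::::::
::::::
::::::
::ZZZZ
::ZZ:v
:::ZZ:
::::::
::::::
::::::
[13] ::::::
::::::
::::::
::ZZZZ
::ZZ<Z
:::ZZ:
::::::
::::::
::::::
[14] ::::::
::::::
::::::
::ZZ^Z
::ZZZZ
:::ZZ:
::::::
::::::
::::::
[15] ::::::
::::::
::::::
::Z<:Z
::ZZZZ
:::ZZ:
::::::
::::::
::::::
[16] ::::::
::::::
::::::
::Z::Z
::ZvZZ
:::ZZ:
::::::
::::::
::::::
[17] ::::::
::::::
::::::
::Z::Z
::Z:>Z
:::ZZ:
::::::
::::::
::::::
[18] ::::::
::::::
::::::
::Z:^Z
::Z::Z
:::ZZ:
::::::
::::::
::::::
[19] ::::::
::::::
::::::
::Z:Z>
::Z::Z
:::ZZ:
::::::
::::::
::::::
[20] ::::::
::::::
:::::^
::Z:Z:
::Z::Z
:::ZZ:
::::::
::::::
::::::
[21] ::::::
::::::
>::::Z
::Z:Z:
::Z::Z
:::ZZ:
::::::
::::::
::::::
[22] ::::::
::::::
Z::::Z
v:Z:Z:
::Z::Z
:::ZZ:
::::::
::::::
::::::
[23] ::::::
::::::
Z::::Z
Z:Z:Z<
::Z::Z
:::ZZ:
::::::
::::::
::::::
[24] ::::::
::::::
Z::::^
Z:Z:ZZ
::Z::Z
:::ZZ:
::::::
::::::
::::::
[25] ::::::
::::::
Z:::<:
Z:Z:ZZ
::Z::Z
:::ZZ:
::::::
::::::
::::::
[26] ::::::
::::^:
Z:::Z:
Z:Z:ZZ
::Z::Z
:::ZZ:
::::::
::::::
::::::
[27] ::::::
::::Z>
Z:::Z:
Z:Z:ZZ
::Z::Z
:::ZZ:
::::::
::::::
::::::
[28] ::::::
::::ZZ
Z:::Zv
Z:Z:ZZ
::Z::Z
:::ZZ:
::::::
::::::
::::::
[29] ::::::
::::ZZ
Z:::<Z
Z:Z:ZZ
::Z::Z
:::ZZ:
::::::
::::::
::::::
[30] ::::::
::::ZZ
Z::::Z
Z:Z:vZ
::Z::Z
:::ZZ:
::::::
::::::
::::::
[31] ::::::
::::ZZ
Z::::Z
Z:Z::>
::Z::Z
:::ZZ:
::::::
::::::
::::::
[32] ::::::
::::ZZ
Z::::^
Z:Z:::
::Z::Z
:::ZZ:
::::::
::::::
::::::
[33] ::::::
::::ZZ
Z:::<:
Z:Z:::
::Z::Z
:::ZZ:
::::::
::::::
::::::
[34] ::::::
::::^Z
Z:::Z:
Z:Z:::
::Z::Z
:::ZZ:
::::::
::::::
::::::
[35] ::::::
:::<:Z
Z:::Z:
Z:Z:::
::Z::Z
:::ZZ:
::::::
::::::
::::::
[36] :::^::
:::Z:Z
Z:::Z:
Z:Z:::
::Z::Z
:::ZZ:
::::::
::::::
::::::

0,3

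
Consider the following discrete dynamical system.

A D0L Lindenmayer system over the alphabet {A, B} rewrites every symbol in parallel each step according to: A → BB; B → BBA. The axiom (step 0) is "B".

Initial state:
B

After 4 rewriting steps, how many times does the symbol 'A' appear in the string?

step 0: B
step 1: BBA
step 2: BBABBABB
step 3: BBABBABBBBABBABBBBABBA
step 4: BBABBABBBBABBABBBBABBABBABBABBBBABBABBBBABBABBABBABBBBABBABB

16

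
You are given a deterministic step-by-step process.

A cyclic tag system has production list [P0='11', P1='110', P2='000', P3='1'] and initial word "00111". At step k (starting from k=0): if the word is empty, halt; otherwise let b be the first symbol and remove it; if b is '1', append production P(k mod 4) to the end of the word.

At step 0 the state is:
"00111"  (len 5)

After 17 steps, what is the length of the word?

k=0  "00111"  (len 5)
k=1  "0111"  (len 4)
k=2  "111"  (len 3)
k=3  "11000"  (len 5)
k=4  "10001"  (len 5)
k=5  "000111"  (len 6)
k=6  "00111"  (len 5)
k=7  "0111"  (len 4)
k=8  "111"  (len 3)
k=9  "1111"  (len 4)
k=10  "111110"  (len 6)
k=11  "11110000"  (len 8)
k=12  "11100001"  (len 8)
k=13  "110000111"  (len 9)
k=14  "10000111110"  (len 11)
k=15  "0000111110000"  (len 13)
k=16  "000111110000"  (len 12)
k=17  "00111110000"  (len 11)

11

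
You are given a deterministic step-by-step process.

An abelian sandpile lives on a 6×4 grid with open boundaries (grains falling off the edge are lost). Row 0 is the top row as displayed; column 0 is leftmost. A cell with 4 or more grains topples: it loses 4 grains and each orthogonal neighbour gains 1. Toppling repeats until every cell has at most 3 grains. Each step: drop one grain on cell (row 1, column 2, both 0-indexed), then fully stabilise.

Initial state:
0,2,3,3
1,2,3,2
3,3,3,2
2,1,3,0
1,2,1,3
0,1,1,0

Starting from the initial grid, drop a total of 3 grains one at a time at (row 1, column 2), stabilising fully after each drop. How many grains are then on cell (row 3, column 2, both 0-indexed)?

gen 0: 0,2,3,3
1,2,3,2
3,3,3,2
2,1,3,0
1,2,1,3
0,1,1,0
gen 1: 1,0,3,1
3,2,1,2
0,3,0,1
3,3,1,2
1,2,2,3
0,1,1,0
gen 2: 1,0,3,1
3,2,2,2
0,3,0,1
3,3,1,2
1,2,2,3
0,1,1,0
gen 3: 1,0,3,1
3,2,3,2
0,3,0,1
3,3,1,2
1,2,2,3
0,1,1,0

1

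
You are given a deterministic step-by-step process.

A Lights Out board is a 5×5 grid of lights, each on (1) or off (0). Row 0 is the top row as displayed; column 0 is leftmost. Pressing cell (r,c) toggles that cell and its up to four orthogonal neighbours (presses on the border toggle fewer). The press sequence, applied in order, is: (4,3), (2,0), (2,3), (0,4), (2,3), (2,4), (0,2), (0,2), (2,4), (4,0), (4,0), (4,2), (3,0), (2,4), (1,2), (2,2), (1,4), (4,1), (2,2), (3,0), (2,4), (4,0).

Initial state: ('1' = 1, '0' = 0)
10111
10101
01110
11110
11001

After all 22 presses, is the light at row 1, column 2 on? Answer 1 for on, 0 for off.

0

0) 10111
10101
01110
11110
11001
1) 10111
10101
01110
11100
11110
2) 10111
00101
10110
01100
11110
3) 10111
00111
10001
01110
11110
4) 10100
00110
10001
01110
11110
5) 10100
00100
10110
01100
11110
6) 10100
00101
10101
01101
11110
7) 11010
00001
10101
01101
11110
8) 10100
00101
10101
01101
11110
9) 10100
00100
10110
01100
11110
10) 10100
00100
10110
11100
00110
11) 10100
00100
10110
01100
11110
12) 10100
00100
10110
01000
10000
13) 10100
00100
00110
10000
00000
14) 10100
00101
00101
10001
00000
15) 10000
01011
00001
10001
00000
16) 10000
01111
01111
10101
00000
17) 10001
01100
01110
10101
00000
18) 10001
01100
01110
11101
11100
19) 10001
01000
00000
11001
11100
20) 10001
01000
10000
00001
01100
21) 10001
01001
10011
00000
01100
22) 10001
01001
10011
10000
10100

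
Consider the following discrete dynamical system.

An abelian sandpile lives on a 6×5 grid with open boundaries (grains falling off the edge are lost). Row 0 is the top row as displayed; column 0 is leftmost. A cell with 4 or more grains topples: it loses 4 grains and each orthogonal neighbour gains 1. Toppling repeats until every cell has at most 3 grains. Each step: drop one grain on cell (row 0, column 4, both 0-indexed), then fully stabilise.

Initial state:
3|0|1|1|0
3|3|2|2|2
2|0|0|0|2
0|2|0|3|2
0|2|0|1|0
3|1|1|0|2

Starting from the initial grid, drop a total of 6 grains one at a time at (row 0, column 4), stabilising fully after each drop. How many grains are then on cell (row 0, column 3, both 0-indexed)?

[0] 3|0|1|1|0
3|3|2|2|2
2|0|0|0|2
0|2|0|3|2
0|2|0|1|0
3|1|1|0|2
[1] 3|0|1|1|1
3|3|2|2|2
2|0|0|0|2
0|2|0|3|2
0|2|0|1|0
3|1|1|0|2
[2] 3|0|1|1|2
3|3|2|2|2
2|0|0|0|2
0|2|0|3|2
0|2|0|1|0
3|1|1|0|2
[3] 3|0|1|1|3
3|3|2|2|2
2|0|0|0|2
0|2|0|3|2
0|2|0|1|0
3|1|1|0|2
[4] 3|0|1|2|0
3|3|2|2|3
2|0|0|0|2
0|2|0|3|2
0|2|0|1|0
3|1|1|0|2
[5] 3|0|1|2|1
3|3|2|2|3
2|0|0|0|2
0|2|0|3|2
0|2|0|1|0
3|1|1|0|2
[6] 3|0|1|2|2
3|3|2|2|3
2|0|0|0|2
0|2|0|3|2
0|2|0|1|0
3|1|1|0|2

2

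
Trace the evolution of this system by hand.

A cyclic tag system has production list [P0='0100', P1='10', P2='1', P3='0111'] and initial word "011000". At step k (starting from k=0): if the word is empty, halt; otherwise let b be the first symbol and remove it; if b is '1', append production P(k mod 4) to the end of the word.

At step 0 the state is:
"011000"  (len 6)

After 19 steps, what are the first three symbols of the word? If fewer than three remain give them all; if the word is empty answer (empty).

k=0  "011000"  (len 6)
k=1  "11000"  (len 5)
k=2  "100010"  (len 6)
k=3  "000101"  (len 6)
k=4  "00101"  (len 5)
k=5  "0101"  (len 4)
k=6  "101"  (len 3)
k=7  "011"  (len 3)
k=8  "11"  (len 2)
k=9  "10100"  (len 5)
k=10  "010010"  (len 6)
k=11  "10010"  (len 5)
k=12  "00100111"  (len 8)
k=13  "0100111"  (len 7)
k=14  "100111"  (len 6)
k=15  "001111"  (len 6)
k=16  "01111"  (len 5)
k=17  "1111"  (len 4)
k=18  "11110"  (len 5)
k=19  "11101"  (len 5)

111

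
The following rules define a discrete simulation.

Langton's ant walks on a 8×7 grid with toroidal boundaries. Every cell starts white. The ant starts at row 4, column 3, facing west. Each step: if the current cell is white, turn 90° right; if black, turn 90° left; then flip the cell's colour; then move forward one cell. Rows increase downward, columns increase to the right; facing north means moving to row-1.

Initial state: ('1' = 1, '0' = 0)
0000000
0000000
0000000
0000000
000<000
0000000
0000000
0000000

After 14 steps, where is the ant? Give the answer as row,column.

5,4

[0] 0000000
0000000
0000000
0000000
000<000
0000000
0000000
0000000
[1] 0000000
0000000
0000000
000^000
0001000
0000000
0000000
0000000
[2] 0000000
0000000
0000000
0001>00
0001000
0000000
0000000
0000000
[3] 0000000
0000000
0000000
0001100
0001v00
0000000
0000000
0000000
[4] 0000000
0000000
0000000
0001100
000<100
0000000
0000000
0000000
[5] 0000000
0000000
0000000
0001100
0000100
000v000
0000000
0000000
[6] 0000000
0000000
0000000
0001100
0000100
00<1000
0000000
0000000
[7] 0000000
0000000
0000000
0001100
00^0100
0011000
0000000
0000000
[8] 0000000
0000000
0000000
0001100
001>100
0011000
0000000
0000000
[9] 0000000
0000000
0000000
0001100
0011100
001v000
0000000
0000000
[10] 0000000
0000000
0000000
0001100
0011100
0010>00
0000000
0000000
[11] 0000000
0000000
0000000
0001100
0011100
0010100
0000v00
0000000
[12] 0000000
0000000
0000000
0001100
0011100
0010100
000<100
0000000
[13] 0000000
0000000
0000000
0001100
0011100
001^100
0001100
0000000
[14] 0000000
0000000
0000000
0001100
0011100
0011>00
0001100
0000000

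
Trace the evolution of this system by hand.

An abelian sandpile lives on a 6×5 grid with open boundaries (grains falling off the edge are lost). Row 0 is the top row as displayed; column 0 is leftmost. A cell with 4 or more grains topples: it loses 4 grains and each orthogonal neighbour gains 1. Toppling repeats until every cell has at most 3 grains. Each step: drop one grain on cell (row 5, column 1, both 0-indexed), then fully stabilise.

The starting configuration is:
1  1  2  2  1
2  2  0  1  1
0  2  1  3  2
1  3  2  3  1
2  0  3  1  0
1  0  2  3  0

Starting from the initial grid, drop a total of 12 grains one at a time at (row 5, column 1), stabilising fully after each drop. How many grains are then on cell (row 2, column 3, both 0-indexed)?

[0] 1  1  2  2  1
2  2  0  1  1
0  2  1  3  2
1  3  2  3  1
2  0  3  1  0
1  0  2  3  0
[1] 1  1  2  2  1
2  2  0  1  1
0  2  1  3  2
1  3  2  3  1
2  0  3  1  0
1  1  2  3  0
[2] 1  1  2  2  1
2  2  0  1  1
0  2  1  3  2
1  3  2  3  1
2  0  3  1  0
1  2  2  3  0
[3] 1  1  2  2  1
2  2  0  1  1
0  2  1  3  2
1  3  2  3  1
2  0  3  1  0
1  3  2  3  0
[4] 1  1  2  2  1
2  2  0  1  1
0  2  1  3  2
1  3  2  3  1
2  1  3  1  0
2  0  3  3  0
[5] 1  1  2  2  1
2  2  0  1  1
0  2  1  3  2
1  3  2  3  1
2  1  3  1  0
2  1  3  3  0
[6] 1  1  2  2  1
2  2  0  1  1
0  2  1  3  2
1  3  2  3  1
2  1  3  1  0
2  2  3  3  0
[7] 1  1  2  2  1
2  2  0  1  1
0  2  1  3  2
1  3  2  3  1
2  1  3  1  0
2  3  3  3  0
[8] 1  1  2  2  1
2  2  0  1  1
0  2  1  3  2
1  3  3  3  1
2  3  0  3  0
3  1  2  0  1
[9] 1  1  2  2  1
2  2  0  1  1
0  2  1  3  2
1  3  3  3  1
2  3  0  3  0
3  2  2  0  1
[10] 1  1  2  2  1
2  2  0  1  1
0  2  1  3  2
1  3  3  3  1
2  3  0  3  0
3  3  2  0  1
[11] 1  1  2  2  1
2  2  0  2  1
0  3  3  0  3
3  1  1  2  2
0  2  3  0  1
1  2  3  1  1
[12] 1  1  2  2  1
2  2  0  2  1
0  3  3  0  3
3  1  1  2  2
0  2  3  0  1
1  3  3  1  1

0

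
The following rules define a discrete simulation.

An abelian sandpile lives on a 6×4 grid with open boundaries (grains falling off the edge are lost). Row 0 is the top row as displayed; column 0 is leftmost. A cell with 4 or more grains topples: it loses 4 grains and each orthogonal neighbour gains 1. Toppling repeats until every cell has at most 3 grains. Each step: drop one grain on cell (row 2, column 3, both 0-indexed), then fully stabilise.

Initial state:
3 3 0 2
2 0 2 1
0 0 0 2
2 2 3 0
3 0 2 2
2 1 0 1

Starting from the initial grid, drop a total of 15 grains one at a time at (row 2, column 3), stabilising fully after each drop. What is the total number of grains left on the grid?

k=0  3 3 0 2
2 0 2 1
0 0 0 2
2 2 3 0
3 0 2 2
2 1 0 1
k=1  3 3 0 2
2 0 2 1
0 0 0 3
2 2 3 0
3 0 2 2
2 1 0 1
k=2  3 3 0 2
2 0 2 2
0 0 1 0
2 2 3 1
3 0 2 2
2 1 0 1
k=3  3 3 0 2
2 0 2 2
0 0 1 1
2 2 3 1
3 0 2 2
2 1 0 1
k=4  3 3 0 2
2 0 2 2
0 0 1 2
2 2 3 1
3 0 2 2
2 1 0 1
k=5  3 3 0 2
2 0 2 2
0 0 1 3
2 2 3 1
3 0 2 2
2 1 0 1
k=6  3 3 0 2
2 0 2 3
0 0 2 0
2 2 3 2
3 0 2 2
2 1 0 1
k=7  3 3 0 2
2 0 2 3
0 0 2 1
2 2 3 2
3 0 2 2
2 1 0 1
k=8  3 3 0 2
2 0 2 3
0 0 2 2
2 2 3 2
3 0 2 2
2 1 0 1
k=9  3 3 0 2
2 0 2 3
0 0 2 3
2 2 3 2
3 0 2 2
2 1 0 1
k=10  3 3 0 3
2 0 3 0
0 0 3 1
2 2 3 3
3 0 2 2
2 1 0 1
k=11  3 3 0 3
2 0 3 0
0 0 3 2
2 2 3 3
3 0 2 2
2 1 0 1
k=12  3 3 0 3
2 0 3 0
0 0 3 3
2 2 3 3
3 0 2 2
2 1 0 1
k=13  3 3 1 3
2 1 0 2
0 1 2 2
2 3 1 1
3 0 3 3
2 1 0 1
k=14  3 3 1 3
2 1 0 2
0 1 2 3
2 3 1 1
3 0 3 3
2 1 0 1
k=15  3 3 1 3
2 1 0 3
0 1 3 0
2 3 1 2
3 0 3 3
2 1 0 1

41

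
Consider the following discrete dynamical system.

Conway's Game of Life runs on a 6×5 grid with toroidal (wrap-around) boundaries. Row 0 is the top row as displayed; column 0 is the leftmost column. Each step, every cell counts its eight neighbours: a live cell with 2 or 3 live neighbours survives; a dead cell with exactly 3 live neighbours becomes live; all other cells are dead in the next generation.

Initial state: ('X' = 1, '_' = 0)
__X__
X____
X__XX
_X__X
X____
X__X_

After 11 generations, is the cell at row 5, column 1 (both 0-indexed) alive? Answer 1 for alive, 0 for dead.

1

gen 0: __X__
X____
X__XX
_X__X
X____
X__X_
gen 1: _X__X
XX_X_
_X_X_
_X_X_
XX___
_X__X
gen 2: _X_XX
_X_X_
_X_X_
_X__X
_X__X
_XX_X
gen 3: _X__X
_X_X_
_X_XX
_X_XX
_X__X
_X__X
gen 4: _X_XX
_X_X_
_X___
_X___
_X__X
_XXXX
gen 5: _X___
_X_XX
XX___
_XX__
_X__X
_X___
gen 6: _X___
_X__X
___XX
__X__
_X___
_XX__
gen 7: _X___
__XXX
X_XXX
__XX_
_X___
XXX__
gen 8: ____X
_____
X____
X____
X__X_
X_X__
gen 9: _____
_____
_____
XX___
X____
XX_X_
gen 10: _____
_____
_____
XX___
__X__
XX__X
gen 11: X____
_____
_____
_X___
__X_X
XX___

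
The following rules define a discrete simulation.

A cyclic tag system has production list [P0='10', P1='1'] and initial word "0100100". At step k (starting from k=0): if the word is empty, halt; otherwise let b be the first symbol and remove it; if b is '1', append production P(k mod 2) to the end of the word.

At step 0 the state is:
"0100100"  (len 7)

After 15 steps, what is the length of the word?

2

gen 0: "0100100"  (len 7)
gen 1: "100100"  (len 6)
gen 2: "001001"  (len 6)
gen 3: "01001"  (len 5)
gen 4: "1001"  (len 4)
gen 5: "00110"  (len 5)
gen 6: "0110"  (len 4)
gen 7: "110"  (len 3)
gen 8: "101"  (len 3)
gen 9: "0110"  (len 4)
gen 10: "110"  (len 3)
gen 11: "1010"  (len 4)
gen 12: "0101"  (len 4)
gen 13: "101"  (len 3)
gen 14: "011"  (len 3)
gen 15: "11"  (len 2)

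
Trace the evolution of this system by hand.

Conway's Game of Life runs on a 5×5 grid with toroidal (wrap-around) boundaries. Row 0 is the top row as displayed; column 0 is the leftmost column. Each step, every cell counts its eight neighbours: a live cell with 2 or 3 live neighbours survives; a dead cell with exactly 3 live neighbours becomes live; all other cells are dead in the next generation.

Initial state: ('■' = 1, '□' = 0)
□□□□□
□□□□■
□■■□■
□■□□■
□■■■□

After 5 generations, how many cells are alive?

t=0: □□□□□
□□□□■
□■■□■
□■□□■
□■■■□
t=1: □□■■□
■□□■□
□■■□■
□□□□■
■■■■□
t=2: ■□□□□
■□□□□
□■■□■
□□□□■
■■□□□
t=3: ■□□□■
■□□□■
□■□■■
□□■■■
■■□□■
t=4: □□□■□
□■□□□
□■□□□
□□□□□
□■■□□
t=5: □■□□□
□□■□□
□□□□□
□■■□□
□□■□□

5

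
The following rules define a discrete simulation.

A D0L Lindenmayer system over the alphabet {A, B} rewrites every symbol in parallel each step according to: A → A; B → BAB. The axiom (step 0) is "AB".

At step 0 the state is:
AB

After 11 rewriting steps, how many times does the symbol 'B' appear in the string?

2048

[0] AB
[1] ABAB
[2] ABABABAB
[3] ABABABABABABABAB
[4] ABABABABABABABABABABABABABABABAB
[5] ABABABABABABABABABABABABABABABABABABABABABABABABABABABABABABABAB
[6] ABABABABABABABABABABABABABABABABABABABABABABABABABABABABAB…ABABABABABABABABABABABABABABABABABABABABABABABABABABABABAB  (len 128)
[7] ABABABABABABABABABABABABABABABABABABABABABABABABABABABABAB…ABABABABABABABABABABABABABABABABABABABABABABABABABABABABAB  (len 256)
[8] ABABABABABABABABABABABABABABABABABABABABABABABABABABABABAB…ABABABABABABABABABABABABABABABABABABABABABABABABABABABABAB  (len 512)
[9] ABABABABABABABABABABABABABABABABABABABABABABABABABABABABAB…ABABABABABABABABABABABABABABABABABABABABABABABABABABABABAB  (len 1024)
[10] ABABABABABABABABABABABABABABABABABABABABABABABABABABABABAB…ABABABABABABABABABABABABABABABABABABABABABABABABABABABABAB  (len 2048)
[11] ABABABABABABABABABABABABABABABABABABABABABABABABABABABABAB…ABABABABABABABABABABABABABABABABABABABABABABABABABABABABAB  (len 4096)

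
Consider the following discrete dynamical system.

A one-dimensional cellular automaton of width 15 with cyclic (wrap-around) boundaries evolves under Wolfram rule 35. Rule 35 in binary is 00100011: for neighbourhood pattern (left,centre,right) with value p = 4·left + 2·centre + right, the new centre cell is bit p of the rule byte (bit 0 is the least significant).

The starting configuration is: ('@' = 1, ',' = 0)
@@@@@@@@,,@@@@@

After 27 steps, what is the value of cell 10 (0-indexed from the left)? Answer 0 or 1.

step 0: @@@@@@@@,,@@@@@
step 1: ,,,,,,,,,@,,,,,
step 2: @@@@@@@@@,,@@@@
step 3: ,,,,,,,,,,@,,,,
step 4: @@@@@@@@@@,,@@@
step 5: ,,,,,,,,,,,@,,,
step 6: @@@@@@@@@@@,,@@
step 7: ,,,,,,,,,,,,@,,
step 8: @@@@@@@@@@@@,,@
step 9: ,,,,,,,,,,,,,@,
step 10: @@@@@@@@@@@@@,,
step 11: ,,,,,,,,,,,,,,@
step 12: ,@@@@@@@@@@@@@,
step 13: @,,,,,,,,,,,,,,
step 14: ,,@@@@@@@@@@@@@
step 15: ,@,,,,,,,,,,,,,
step 16: @,,@@@@@@@@@@@@
step 17: ,,@,,,,,,,,,,,,
step 18: @@,,@@@@@@@@@@@
step 19: ,,,@,,,,,,,,,,,
step 20: @@@,,@@@@@@@@@@
step 21: ,,,,@,,,,,,,,,,
step 22: @@@@,,@@@@@@@@@
step 23: ,,,,,@,,,,,,,,,
step 24: @@@@@,,@@@@@@@@
step 25: ,,,,,,@,,,,,,,,
step 26: @@@@@@,,@@@@@@@
step 27: ,,,,,,,@,,,,,,,

0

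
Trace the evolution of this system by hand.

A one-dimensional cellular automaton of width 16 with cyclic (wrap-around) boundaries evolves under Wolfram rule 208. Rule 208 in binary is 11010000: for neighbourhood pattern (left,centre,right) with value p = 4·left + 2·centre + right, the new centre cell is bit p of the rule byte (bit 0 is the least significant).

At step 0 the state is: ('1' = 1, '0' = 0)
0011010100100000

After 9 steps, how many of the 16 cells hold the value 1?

3

0) 0011010100100000
1) 0001000010010000
2) 0000100001001000
3) 0000010000100100
4) 0000001000010010
5) 0000000100001001
6) 1000000010000100
7) 0100000001000010
8) 0010000000100001
9) 1001000000010000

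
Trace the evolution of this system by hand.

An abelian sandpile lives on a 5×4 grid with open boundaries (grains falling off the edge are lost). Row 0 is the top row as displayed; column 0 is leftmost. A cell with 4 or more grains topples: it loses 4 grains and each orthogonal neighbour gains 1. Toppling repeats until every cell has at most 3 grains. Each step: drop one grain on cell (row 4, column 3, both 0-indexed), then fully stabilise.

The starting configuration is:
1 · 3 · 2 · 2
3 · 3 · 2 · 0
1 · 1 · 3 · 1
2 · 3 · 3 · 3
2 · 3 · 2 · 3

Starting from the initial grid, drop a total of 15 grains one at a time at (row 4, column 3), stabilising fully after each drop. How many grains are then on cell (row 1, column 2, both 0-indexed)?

0) 1 · 3 · 2 · 2
3 · 3 · 2 · 0
1 · 1 · 3 · 1
2 · 3 · 3 · 3
2 · 3 · 2 · 3
1) 1 · 3 · 2 · 2
3 · 3 · 3 · 0
1 · 3 · 0 · 3
3 · 1 · 3 · 1
3 · 1 · 1 · 2
2) 1 · 3 · 2 · 2
3 · 3 · 3 · 0
1 · 3 · 0 · 3
3 · 1 · 3 · 1
3 · 1 · 1 · 3
3) 1 · 3 · 2 · 2
3 · 3 · 3 · 0
1 · 3 · 0 · 3
3 · 1 · 3 · 2
3 · 1 · 2 · 0
4) 1 · 3 · 2 · 2
3 · 3 · 3 · 0
1 · 3 · 0 · 3
3 · 1 · 3 · 2
3 · 1 · 2 · 1
5) 1 · 3 · 2 · 2
3 · 3 · 3 · 0
1 · 3 · 0 · 3
3 · 1 · 3 · 2
3 · 1 · 2 · 2
6) 1 · 3 · 2 · 2
3 · 3 · 3 · 0
1 · 3 · 0 · 3
3 · 1 · 3 · 2
3 · 1 · 2 · 3
7) 1 · 3 · 2 · 2
3 · 3 · 3 · 0
1 · 3 · 0 · 3
3 · 1 · 3 · 3
3 · 1 · 3 · 0
8) 1 · 3 · 2 · 2
3 · 3 · 3 · 0
1 · 3 · 0 · 3
3 · 1 · 3 · 3
3 · 1 · 3 · 1
9) 1 · 3 · 2 · 2
3 · 3 · 3 · 0
1 · 3 · 0 · 3
3 · 1 · 3 · 3
3 · 1 · 3 · 2
10) 1 · 3 · 2 · 2
3 · 3 · 3 · 0
1 · 3 · 0 · 3
3 · 1 · 3 · 3
3 · 1 · 3 · 3
11) 1 · 3 · 2 · 2
3 · 3 · 3 · 1
1 · 3 · 2 · 0
3 · 2 · 1 · 2
3 · 2 · 1 · 2
12) 1 · 3 · 2 · 2
3 · 3 · 3 · 1
1 · 3 · 2 · 0
3 · 2 · 1 · 2
3 · 2 · 1 · 3
13) 1 · 3 · 2 · 2
3 · 3 · 3 · 1
1 · 3 · 2 · 0
3 · 2 · 1 · 3
3 · 2 · 2 · 0
14) 1 · 3 · 2 · 2
3 · 3 · 3 · 1
1 · 3 · 2 · 0
3 · 2 · 1 · 3
3 · 2 · 2 · 1
15) 1 · 3 · 2 · 2
3 · 3 · 3 · 1
1 · 3 · 2 · 0
3 · 2 · 1 · 3
3 · 2 · 2 · 2

3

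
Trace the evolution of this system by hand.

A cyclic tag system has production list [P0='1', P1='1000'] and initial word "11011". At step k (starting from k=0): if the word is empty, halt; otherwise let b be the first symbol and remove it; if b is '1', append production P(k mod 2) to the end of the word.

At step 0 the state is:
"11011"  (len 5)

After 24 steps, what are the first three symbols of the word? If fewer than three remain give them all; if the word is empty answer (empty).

[0] "11011"  (len 5)
[1] "10111"  (len 5)
[2] "01111000"  (len 8)
[3] "1111000"  (len 7)
[4] "1110001000"  (len 10)
[5] "1100010001"  (len 10)
[6] "1000100011000"  (len 13)
[7] "0001000110001"  (len 13)
[8] "001000110001"  (len 12)
[9] "01000110001"  (len 11)
[10] "1000110001"  (len 10)
[11] "0001100011"  (len 10)
[12] "001100011"  (len 9)
[13] "01100011"  (len 8)
[14] "1100011"  (len 7)
[15] "1000111"  (len 7)
[16] "0001111000"  (len 10)
[17] "001111000"  (len 9)
[18] "01111000"  (len 8)
[19] "1111000"  (len 7)
[20] "1110001000"  (len 10)
[21] "1100010001"  (len 10)
[22] "1000100011000"  (len 13)
[23] "0001000110001"  (len 13)
[24] "001000110001"  (len 12)

001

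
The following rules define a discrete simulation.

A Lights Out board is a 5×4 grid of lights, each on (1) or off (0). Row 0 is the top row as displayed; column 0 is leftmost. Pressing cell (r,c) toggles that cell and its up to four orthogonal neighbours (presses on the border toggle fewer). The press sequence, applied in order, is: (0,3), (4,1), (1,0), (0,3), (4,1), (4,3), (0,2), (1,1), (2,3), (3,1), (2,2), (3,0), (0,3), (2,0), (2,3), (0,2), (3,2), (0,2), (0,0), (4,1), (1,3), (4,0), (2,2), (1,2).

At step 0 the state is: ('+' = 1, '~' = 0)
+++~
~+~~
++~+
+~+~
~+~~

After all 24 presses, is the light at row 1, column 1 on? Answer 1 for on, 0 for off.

gen 0: +++~
~+~~
++~+
+~+~
~+~~
gen 1: ++~+
~+~+
++~+
+~+~
~+~~
gen 2: ++~+
~+~+
++~+
+++~
+~+~
gen 3: ~+~+
+~~+
~+~+
+++~
+~+~
gen 4: ~++~
+~~~
~+~+
+++~
+~+~
gen 5: ~++~
+~~~
~+~+
+~+~
~+~~
gen 6: ~++~
+~~~
~+~+
+~++
~+++
gen 7: ~~~+
+~+~
~+~+
+~++
~+++
gen 8: ~+~+
~+~~
~~~+
+~++
~+++
gen 9: ~+~+
~+~+
~~+~
+~+~
~+++
gen 10: ~+~+
~+~+
~++~
~+~~
~~++
gen 11: ~+~+
~+++
~~~+
~++~
~~++
gen 12: ~+~+
~+++
+~~+
+~+~
+~++
gen 13: ~++~
~++~
+~~+
+~+~
+~++
gen 14: ~++~
+++~
~+~+
~~+~
+~++
gen 15: ~++~
++++
~++~
~~++
+~++
gen 16: ~~~+
++~+
~++~
~~++
+~++
gen 17: ~~~+
++~+
~+~~
~+~~
+~~+
gen 18: ~++~
++++
~+~~
~+~~
+~~+
gen 19: +~+~
~+++
~+~~
~+~~
+~~+
gen 20: +~+~
~+++
~+~~
~~~~
~+++
gen 21: +~++
~+~~
~+~+
~~~~
~+++
gen 22: +~++
~+~~
~+~+
+~~~
+~++
gen 23: +~++
~++~
~~+~
+~+~
+~++
gen 24: +~~+
~~~+
~~~~
+~+~
+~++

0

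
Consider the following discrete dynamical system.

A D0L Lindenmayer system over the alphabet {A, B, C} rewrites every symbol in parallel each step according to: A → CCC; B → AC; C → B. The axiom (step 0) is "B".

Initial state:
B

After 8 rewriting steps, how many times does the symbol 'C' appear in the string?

39

k=0  B
k=1  AC
k=2  CCCB
k=3  BBBAC
k=4  ACACACCCCB
k=5  CCCBCCCBCCCBBBBAC
k=6  BBBACBBBACBBBACACACACCCCB
k=7  ACACACCCCBACACACCCCBACACACCCCBCCCBCCCBCCCBBBBAC
k=8  CCCBCCCBCCCBBBBACCCCBCCCBCCCBBBBACCCCBCCCBCCCBBBBACBBBACBBBACBBBACACACACCCCB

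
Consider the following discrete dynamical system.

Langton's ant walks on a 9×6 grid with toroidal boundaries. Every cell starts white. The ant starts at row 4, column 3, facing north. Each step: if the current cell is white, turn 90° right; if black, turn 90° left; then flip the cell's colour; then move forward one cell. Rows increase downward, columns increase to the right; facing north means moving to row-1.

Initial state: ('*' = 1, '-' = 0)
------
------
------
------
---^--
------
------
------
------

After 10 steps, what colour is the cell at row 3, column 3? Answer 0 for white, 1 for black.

1

0) ------
------
------
------
---^--
------
------
------
------
1) ------
------
------
------
---*>-
------
------
------
------
2) ------
------
------
------
---**-
----v-
------
------
------
3) ------
------
------
------
---**-
---<*-
------
------
------
4) ------
------
------
------
---^*-
---**-
------
------
------
5) ------
------
------
------
--<-*-
---**-
------
------
------
6) ------
------
------
--^---
--*-*-
---**-
------
------
------
7) ------
------
------
--*>--
--*-*-
---**-
------
------
------
8) ------
------
------
--**--
--*v*-
---**-
------
------
------
9) ------
------
------
--**--
--<**-
---**-
------
------
------
10) ------
------
------
--**--
---**-
--v**-
------
------
------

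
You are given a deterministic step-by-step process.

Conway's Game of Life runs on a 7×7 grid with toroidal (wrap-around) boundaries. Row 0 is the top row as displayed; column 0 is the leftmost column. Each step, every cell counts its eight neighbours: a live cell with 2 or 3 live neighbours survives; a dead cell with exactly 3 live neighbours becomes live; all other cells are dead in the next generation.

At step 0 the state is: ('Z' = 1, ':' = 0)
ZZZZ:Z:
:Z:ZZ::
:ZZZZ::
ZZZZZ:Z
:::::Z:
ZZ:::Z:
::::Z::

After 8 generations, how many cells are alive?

9

step 0: ZZZZ:Z:
:Z:ZZ::
:ZZZZ::
ZZZZZ:Z
:::::Z:
ZZ:::Z:
::::Z::
step 1: ZZ:::Z:
:::::Z:
:::::::
Z:::::Z
:::Z:Z:
::::ZZZ
:::ZZZ:
step 2: :::::Z:
::::::Z
::::::Z
::::::Z
Z::::::
::::::Z
Z::Z:::
step 3: ::::::Z
:::::ZZ
Z::::ZZ
Z:::::Z
Z:::::Z
Z:::::Z
::::::Z
step 4: Z:::::Z
:::::::
:::::::
:Z:::::
:Z:::Z:
:::::Z:
:::::ZZ
step 5: Z::::ZZ
:::::::
:::::::
:::::::
:::::::
::::ZZ:
Z::::Z:
step 6: Z::::Z:
::::::Z
:::::::
:::::::
:::::::
::::ZZZ
Z::::::
step 7: Z::::::
::::::Z
:::::::
:::::::
:::::Z:
:::::ZZ
Z:::Z::
step 8: Z:::::Z
:::::::
:::::::
:::::::
:::::ZZ
::::ZZZ
Z::::Z:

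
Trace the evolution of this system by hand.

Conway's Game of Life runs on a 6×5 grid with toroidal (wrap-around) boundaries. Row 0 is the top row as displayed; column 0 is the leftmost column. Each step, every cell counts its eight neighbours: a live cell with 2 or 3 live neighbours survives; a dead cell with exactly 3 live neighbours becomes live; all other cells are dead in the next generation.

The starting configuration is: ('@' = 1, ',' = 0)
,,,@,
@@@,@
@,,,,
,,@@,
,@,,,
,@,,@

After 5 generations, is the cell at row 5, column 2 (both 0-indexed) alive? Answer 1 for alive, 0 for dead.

k=0  ,,,@,
@@@,@
@,,,,
,,@@,
,@,,,
,@,,@
k=1  ,,,@,
@@@@@
@,,,,
,@@,,
@@,@,
@,@,,
k=2  ,,,,,
@@@@,
,,,,,
,,@,@
@,,@@
@,@@,
k=3  @,,,,
,@@,,
@,,,@
@,,,@
@,,,,
@@@@,
k=4  @,,@@
,@,,@
,,,@@
,@,,,
,,@@,
@,@,,
k=5  ,,@@,
,,@,,
,,@@@
,,,,@
,,@@,
@,@,,

1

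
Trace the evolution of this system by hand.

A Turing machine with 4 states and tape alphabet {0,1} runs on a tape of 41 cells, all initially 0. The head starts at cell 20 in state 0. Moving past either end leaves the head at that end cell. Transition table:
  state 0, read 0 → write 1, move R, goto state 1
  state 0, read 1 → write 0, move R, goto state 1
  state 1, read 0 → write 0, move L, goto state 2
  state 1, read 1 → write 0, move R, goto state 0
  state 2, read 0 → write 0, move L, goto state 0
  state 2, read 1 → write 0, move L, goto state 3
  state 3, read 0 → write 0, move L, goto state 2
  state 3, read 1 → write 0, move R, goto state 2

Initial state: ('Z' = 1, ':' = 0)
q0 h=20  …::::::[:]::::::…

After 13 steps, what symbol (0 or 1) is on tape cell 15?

t=0: q0 h=20  …::::::[:]::::::…
t=1: q1 h=21  …:::::Z[:]::::::…
t=2: q2 h=20  …::::::[Z]::::::…
t=3: q3 h=19  …::::::[:]::::::…
t=4: q2 h=18  …::::::[:]::::::…
t=5: q0 h=17  …::::::[:]::::::…
t=6: q1 h=18  …:::::Z[:]::::::…
t=7: q2 h=17  …::::::[Z]::::::…
t=8: q3 h=16  …::::::[:]::::::…
t=9: q2 h=15  …::::::[:]::::::…
t=10: q0 h=14  …::::::[:]::::::…
t=11: q1 h=15  …:::::Z[:]::::::…
t=12: q2 h=14  …::::::[Z]::::::…
t=13: q3 h=13  …::::::[:]::::::…

0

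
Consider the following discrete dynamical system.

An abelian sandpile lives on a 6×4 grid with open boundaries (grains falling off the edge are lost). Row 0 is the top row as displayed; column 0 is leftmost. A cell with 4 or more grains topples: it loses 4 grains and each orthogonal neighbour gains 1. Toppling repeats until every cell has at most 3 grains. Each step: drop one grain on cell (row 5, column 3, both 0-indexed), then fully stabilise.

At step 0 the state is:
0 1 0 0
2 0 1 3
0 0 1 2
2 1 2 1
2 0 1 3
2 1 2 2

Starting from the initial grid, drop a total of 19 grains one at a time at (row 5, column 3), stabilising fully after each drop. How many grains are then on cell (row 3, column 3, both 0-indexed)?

0) 0 1 0 0
2 0 1 3
0 0 1 2
2 1 2 1
2 0 1 3
2 1 2 2
1) 0 1 0 0
2 0 1 3
0 0 1 2
2 1 2 1
2 0 1 3
2 1 2 3
2) 0 1 0 0
2 0 1 3
0 0 1 2
2 1 2 2
2 0 2 0
2 1 3 1
3) 0 1 0 0
2 0 1 3
0 0 1 2
2 1 2 2
2 0 2 0
2 1 3 2
4) 0 1 0 0
2 0 1 3
0 0 1 2
2 1 2 2
2 0 2 0
2 1 3 3
5) 0 1 0 0
2 0 1 3
0 0 1 2
2 1 2 2
2 0 3 1
2 2 0 1
6) 0 1 0 0
2 0 1 3
0 0 1 2
2 1 2 2
2 0 3 1
2 2 0 2
7) 0 1 0 0
2 0 1 3
0 0 1 2
2 1 2 2
2 0 3 1
2 2 0 3
8) 0 1 0 0
2 0 1 3
0 0 1 2
2 1 2 2
2 0 3 2
2 2 1 0
9) 0 1 0 0
2 0 1 3
0 0 1 2
2 1 2 2
2 0 3 2
2 2 1 1
10) 0 1 0 0
2 0 1 3
0 0 1 2
2 1 2 2
2 0 3 2
2 2 1 2
11) 0 1 0 0
2 0 1 3
0 0 1 2
2 1 2 2
2 0 3 2
2 2 1 3
12) 0 1 0 0
2 0 1 3
0 0 1 2
2 1 2 2
2 0 3 3
2 2 2 0
13) 0 1 0 0
2 0 1 3
0 0 1 2
2 1 2 2
2 0 3 3
2 2 2 1
14) 0 1 0 0
2 0 1 3
0 0 1 2
2 1 2 2
2 0 3 3
2 2 2 2
15) 0 1 0 0
2 0 1 3
0 0 1 2
2 1 2 2
2 0 3 3
2 2 2 3
16) 0 1 0 0
2 0 1 3
0 0 1 2
2 1 3 3
2 1 1 1
2 3 0 2
17) 0 1 0 0
2 0 1 3
0 0 1 2
2 1 3 3
2 1 1 1
2 3 0 3
18) 0 1 0 0
2 0 1 3
0 0 1 2
2 1 3 3
2 1 1 2
2 3 1 0
19) 0 1 0 0
2 0 1 3
0 0 1 2
2 1 3 3
2 1 1 2
2 3 1 1

3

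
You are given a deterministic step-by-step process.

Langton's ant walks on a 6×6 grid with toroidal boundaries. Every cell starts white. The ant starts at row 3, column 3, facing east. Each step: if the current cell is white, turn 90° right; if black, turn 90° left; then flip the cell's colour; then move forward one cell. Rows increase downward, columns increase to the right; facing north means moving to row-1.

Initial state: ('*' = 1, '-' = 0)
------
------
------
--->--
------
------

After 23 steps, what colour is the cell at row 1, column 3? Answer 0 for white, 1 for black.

1

gen 0: ------
------
------
--->--
------
------
gen 1: ------
------
------
---*--
---v--
------
gen 2: ------
------
------
---*--
--<*--
------
gen 3: ------
------
------
--^*--
--**--
------
gen 4: ------
------
------
--*>--
--**--
------
gen 5: ------
------
---^--
--*---
--**--
------
gen 6: ------
------
---*>-
--*---
--**--
------
gen 7: ------
------
---**-
--*-v-
--**--
------
gen 8: ------
------
---**-
--*<*-
--**--
------
gen 9: ------
------
---^*-
--***-
--**--
------
gen 10: ------
------
--<-*-
--***-
--**--
------
gen 11: ------
--^---
--*-*-
--***-
--**--
------
gen 12: ------
--*>--
--*-*-
--***-
--**--
------
gen 13: ------
--**--
--*v*-
--***-
--**--
------
gen 14: ------
--**--
--<**-
--***-
--**--
------
gen 15: ------
--**--
---**-
--v**-
--**--
------
gen 16: ------
--**--
---**-
--->*-
--**--
------
gen 17: ------
--**--
---^*-
----*-
--**--
------
gen 18: ------
--**--
--<-*-
----*-
--**--
------
gen 19: ------
--^*--
--*-*-
----*-
--**--
------
gen 20: ------
-<-*--
--*-*-
----*-
--**--
------
gen 21: -^----
-*-*--
--*-*-
----*-
--**--
------
gen 22: -*>---
-*-*--
--*-*-
----*-
--**--
------
gen 23: -**---
-*v*--
--*-*-
----*-
--**--
------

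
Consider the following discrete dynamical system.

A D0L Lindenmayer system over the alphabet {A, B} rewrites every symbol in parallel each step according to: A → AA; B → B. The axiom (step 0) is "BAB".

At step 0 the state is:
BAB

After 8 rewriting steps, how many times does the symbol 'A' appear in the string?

256

k=0  BAB
k=1  BAAB
k=2  BAAAAB
k=3  BAAAAAAAAB
k=4  BAAAAAAAAAAAAAAAAB
k=5  BAAAAAAAAAAAAAAAAAAAAAAAAAAAAAAAAB
k=6  BAAAAAAAAAAAAAAAAAAAAAAAAAAAAAAAAAAAAAAAAAAAAAAAAAAAAAAAAAAAAAAAAB
k=7  BAAAAAAAAAAAAAAAAAAAAAAAAAAAAAAAAAAAAAAAAAAAAAAAAAAAAAAAAA…AAAAAAAAAAAAAAAAAAAAAAAAAAAAAAAAAAAAAAAAAAAAAAAAAAAAAAAAAB  (len 130)
k=8  BAAAAAAAAAAAAAAAAAAAAAAAAAAAAAAAAAAAAAAAAAAAAAAAAAAAAAAAAA…AAAAAAAAAAAAAAAAAAAAAAAAAAAAAAAAAAAAAAAAAAAAAAAAAAAAAAAAAB  (len 258)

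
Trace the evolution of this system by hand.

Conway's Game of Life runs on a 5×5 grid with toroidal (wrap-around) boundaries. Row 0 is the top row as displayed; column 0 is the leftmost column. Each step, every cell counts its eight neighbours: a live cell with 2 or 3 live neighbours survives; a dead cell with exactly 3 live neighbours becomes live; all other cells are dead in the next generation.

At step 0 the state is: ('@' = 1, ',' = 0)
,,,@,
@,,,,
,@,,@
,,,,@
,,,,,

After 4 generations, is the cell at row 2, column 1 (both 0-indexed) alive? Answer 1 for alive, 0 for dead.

0) ,,,@,
@,,,,
,@,,@
,,,,@
,,,,,
1) ,,,,,
@,,,@
,,,,@
@,,,,
,,,,,
2) ,,,,,
@,,,@
,,,,@
,,,,,
,,,,,
3) ,,,,,
@,,,@
@,,,@
,,,,,
,,,,,
4) ,,,,,
@,,,@
@,,,@
,,,,,
,,,,,

0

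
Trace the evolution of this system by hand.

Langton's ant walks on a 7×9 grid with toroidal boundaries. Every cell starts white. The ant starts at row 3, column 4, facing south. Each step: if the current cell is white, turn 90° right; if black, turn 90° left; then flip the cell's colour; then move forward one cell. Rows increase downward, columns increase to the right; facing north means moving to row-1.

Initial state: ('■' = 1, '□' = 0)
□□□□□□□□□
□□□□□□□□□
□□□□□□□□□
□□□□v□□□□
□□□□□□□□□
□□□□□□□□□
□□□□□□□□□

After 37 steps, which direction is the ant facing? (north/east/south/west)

east

k=0  □□□□□□□□□
□□□□□□□□□
□□□□□□□□□
□□□□v□□□□
□□□□□□□□□
□□□□□□□□□
□□□□□□□□□
k=1  □□□□□□□□□
□□□□□□□□□
□□□□□□□□□
□□□<■□□□□
□□□□□□□□□
□□□□□□□□□
□□□□□□□□□
k=2  □□□□□□□□□
□□□□□□□□□
□□□^□□□□□
□□□■■□□□□
□□□□□□□□□
□□□□□□□□□
□□□□□□□□□
k=3  □□□□□□□□□
□□□□□□□□□
□□□■>□□□□
□□□■■□□□□
□□□□□□□□□
□□□□□□□□□
□□□□□□□□□
k=4  □□□□□□□□□
□□□□□□□□□
□□□■■□□□□
□□□■v□□□□
□□□□□□□□□
□□□□□□□□□
□□□□□□□□□
k=5  □□□□□□□□□
□□□□□□□□□
□□□■■□□□□
□□□■□>□□□
□□□□□□□□□
□□□□□□□□□
□□□□□□□□□
k=6  □□□□□□□□□
□□□□□□□□□
□□□■■□□□□
□□□■□■□□□
□□□□□v□□□
□□□□□□□□□
□□□□□□□□□
k=7  □□□□□□□□□
□□□□□□□□□
□□□■■□□□□
□□□■□■□□□
□□□□<■□□□
□□□□□□□□□
□□□□□□□□□
k=8  □□□□□□□□□
□□□□□□□□□
□□□■■□□□□
□□□■^■□□□
□□□□■■□□□
□□□□□□□□□
□□□□□□□□□
k=9  □□□□□□□□□
□□□□□□□□□
□□□■■□□□□
□□□■■>□□□
□□□□■■□□□
□□□□□□□□□
□□□□□□□□□
k=10  □□□□□□□□□
□□□□□□□□□
□□□■■^□□□
□□□■■□□□□
□□□□■■□□□
□□□□□□□□□
□□□□□□□□□
k=11  □□□□□□□□□
□□□□□□□□□
□□□■■■>□□
□□□■■□□□□
□□□□■■□□□
□□□□□□□□□
□□□□□□□□□
k=12  □□□□□□□□□
□□□□□□□□□
□□□■■■■□□
□□□■■□v□□
□□□□■■□□□
□□□□□□□□□
□□□□□□□□□
k=13  □□□□□□□□□
□□□□□□□□□
□□□■■■■□□
□□□■■<■□□
□□□□■■□□□
□□□□□□□□□
□□□□□□□□□
k=14  □□□□□□□□□
□□□□□□□□□
□□□■■^■□□
□□□■■■■□□
□□□□■■□□□
□□□□□□□□□
□□□□□□□□□
k=15  □□□□□□□□□
□□□□□□□□□
□□□■<□■□□
□□□■■■■□□
□□□□■■□□□
□□□□□□□□□
□□□□□□□□□
k=16  □□□□□□□□□
□□□□□□□□□
□□□■□□■□□
□□□■v■■□□
□□□□■■□□□
□□□□□□□□□
□□□□□□□□□
k=17  □□□□□□□□□
□□□□□□□□□
□□□■□□■□□
□□□■□>■□□
□□□□■■□□□
□□□□□□□□□
□□□□□□□□□
k=18  □□□□□□□□□
□□□□□□□□□
□□□■□^■□□
□□□■□□■□□
□□□□■■□□□
□□□□□□□□□
□□□□□□□□□
k=19  □□□□□□□□□
□□□□□□□□□
□□□■□■>□□
□□□■□□■□□
□□□□■■□□□
□□□□□□□□□
□□□□□□□□□
k=20  □□□□□□□□□
□□□□□□^□□
□□□■□■□□□
□□□■□□■□□
□□□□■■□□□
□□□□□□□□□
□□□□□□□□□
k=21  □□□□□□□□□
□□□□□□■>□
□□□■□■□□□
□□□■□□■□□
□□□□■■□□□
□□□□□□□□□
□□□□□□□□□
k=22  □□□□□□□□□
□□□□□□■■□
□□□■□■□v□
□□□■□□■□□
□□□□■■□□□
□□□□□□□□□
□□□□□□□□□
k=23  □□□□□□□□□
□□□□□□■■□
□□□■□■<■□
□□□■□□■□□
□□□□■■□□□
□□□□□□□□□
□□□□□□□□□
k=24  □□□□□□□□□
□□□□□□^■□
□□□■□■■■□
□□□■□□■□□
□□□□■■□□□
□□□□□□□□□
□□□□□□□□□
k=25  □□□□□□□□□
□□□□□<□■□
□□□■□■■■□
□□□■□□■□□
□□□□■■□□□
□□□□□□□□□
□□□□□□□□□
k=26  □□□□□^□□□
□□□□□■□■□
□□□■□■■■□
□□□■□□■□□
□□□□■■□□□
□□□□□□□□□
□□□□□□□□□
k=27  □□□□□■>□□
□□□□□■□■□
□□□■□■■■□
□□□■□□■□□
□□□□■■□□□
□□□□□□□□□
□□□□□□□□□
k=28  □□□□□■■□□
□□□□□■v■□
□□□■□■■■□
□□□■□□■□□
□□□□■■□□□
□□□□□□□□□
□□□□□□□□□
k=29  □□□□□■■□□
□□□□□<■■□
□□□■□■■■□
□□□■□□■□□
□□□□■■□□□
□□□□□□□□□
□□□□□□□□□
k=30  □□□□□■■□□
□□□□□□■■□
□□□■□v■■□
□□□■□□■□□
□□□□■■□□□
□□□□□□□□□
□□□□□□□□□
k=31  □□□□□■■□□
□□□□□□■■□
□□□■□□>■□
□□□■□□■□□
□□□□■■□□□
□□□□□□□□□
□□□□□□□□□
k=32  □□□□□■■□□
□□□□□□^■□
□□□■□□□■□
□□□■□□■□□
□□□□■■□□□
□□□□□□□□□
□□□□□□□□□
k=33  □□□□□■■□□
□□□□□<□■□
□□□■□□□■□
□□□■□□■□□
□□□□■■□□□
□□□□□□□□□
□□□□□□□□□
k=34  □□□□□^■□□
□□□□□■□■□
□□□■□□□■□
□□□■□□■□□
□□□□■■□□□
□□□□□□□□□
□□□□□□□□□
k=35  □□□□<□■□□
□□□□□■□■□
□□□■□□□■□
□□□■□□■□□
□□□□■■□□□
□□□□□□□□□
□□□□□□□□□
k=36  □□□□■□■□□
□□□□□■□■□
□□□■□□□■□
□□□■□□■□□
□□□□■■□□□
□□□□□□□□□
□□□□^□□□□
k=37  □□□□■□■□□
□□□□□■□■□
□□□■□□□■□
□□□■□□■□□
□□□□■■□□□
□□□□□□□□□
□□□□■>□□□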